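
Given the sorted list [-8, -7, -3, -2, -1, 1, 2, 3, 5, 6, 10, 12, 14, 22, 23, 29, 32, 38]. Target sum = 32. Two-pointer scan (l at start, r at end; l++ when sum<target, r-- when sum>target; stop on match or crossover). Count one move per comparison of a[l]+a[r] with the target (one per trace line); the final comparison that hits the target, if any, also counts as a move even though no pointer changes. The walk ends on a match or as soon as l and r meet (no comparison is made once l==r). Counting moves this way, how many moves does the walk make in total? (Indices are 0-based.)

l=0 r=17: -8+38=30 <32, l++
l=1 r=17: -7+38=31 <32, l++
l=2 r=17: -3+38=35 >32, r--
l=2 r=16: -3+32=29 <32, l++
l=3 r=16: -2+32=30 <32, l++
l=4 r=16: -1+32=31 <32, l++
l=5 r=16: 1+32=33 >32, r--
l=5 r=15: 1+29=30 <32, l++
l=6 r=15: 2+29=31 <32, l++
l=7 r=15: 3+29=32, found

10 moves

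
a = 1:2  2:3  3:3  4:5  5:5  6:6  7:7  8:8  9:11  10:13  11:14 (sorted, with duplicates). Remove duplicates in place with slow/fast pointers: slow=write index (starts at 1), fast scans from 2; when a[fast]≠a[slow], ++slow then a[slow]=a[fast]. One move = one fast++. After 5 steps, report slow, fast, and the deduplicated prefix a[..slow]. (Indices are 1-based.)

(s=1,f=2) a[fast]=3≠a[slow]=2 write a[2]=3 → slow++,fast++
(s=2,f=3) a[fast]=3=a[slow] dup → fast++
(s=2,f=4) a[fast]=5≠a[slow]=3 write a[3]=5 → slow++,fast++
(s=3,f=5) a[fast]=5=a[slow] dup → fast++
(s=3,f=6) a[fast]=6≠a[slow]=5 write a[4]=6 → slow++,fast++

slow=4, fast=7, prefix=[2, 3, 5, 6]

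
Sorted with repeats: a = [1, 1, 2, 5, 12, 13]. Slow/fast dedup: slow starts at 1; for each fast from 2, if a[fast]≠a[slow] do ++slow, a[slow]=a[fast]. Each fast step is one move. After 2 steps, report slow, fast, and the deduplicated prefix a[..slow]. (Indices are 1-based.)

slow=1 fast=2: a[fast]=1=a[slow] dup, fast++
slow=1 fast=3: a[fast]=2≠a[slow]=1 write a[2]=2, slow++,fast++

slow=2, fast=4, prefix=[1, 2]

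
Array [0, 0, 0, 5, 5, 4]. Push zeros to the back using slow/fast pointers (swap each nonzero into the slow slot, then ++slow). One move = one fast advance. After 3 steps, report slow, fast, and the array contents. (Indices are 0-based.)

slow=0 fast=0: a[fast]=0, fast++
slow=0 fast=1: a[fast]=0, fast++
slow=0 fast=2: a[fast]=0, fast++

slow=0, fast=3, a=[0, 0, 0, 5, 5, 4]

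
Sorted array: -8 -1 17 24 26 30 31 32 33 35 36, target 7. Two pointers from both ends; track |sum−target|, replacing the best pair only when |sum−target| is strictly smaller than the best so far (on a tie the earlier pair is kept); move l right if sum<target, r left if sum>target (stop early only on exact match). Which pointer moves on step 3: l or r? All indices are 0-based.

[0,10] -8+36=28 d=21 * → r--
[0,9] -8+35=27 d=20 * → r--
[0,8] -8+33=25 d=18 * → r--

r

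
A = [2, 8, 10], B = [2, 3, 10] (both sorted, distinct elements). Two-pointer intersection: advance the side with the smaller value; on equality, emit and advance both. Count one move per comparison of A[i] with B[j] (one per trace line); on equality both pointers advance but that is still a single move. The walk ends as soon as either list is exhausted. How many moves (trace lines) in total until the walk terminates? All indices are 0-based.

4 moves

[i=0,j=0] 2==2 emit → i++,j++
[i=1,j=1] 8>3 → j++
[i=1,j=2] 8<10 → i++
[i=2,j=2] 10==10 emit → i++,j++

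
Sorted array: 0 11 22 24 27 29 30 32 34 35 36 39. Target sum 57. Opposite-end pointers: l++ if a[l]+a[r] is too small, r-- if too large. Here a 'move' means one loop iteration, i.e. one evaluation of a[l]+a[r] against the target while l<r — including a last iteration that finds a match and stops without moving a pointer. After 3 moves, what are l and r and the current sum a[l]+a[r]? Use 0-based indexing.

[0,11] 0+39=39 <57 → l++
[1,11] 11+39=50 <57 → l++
[2,11] 22+39=61 >57 → r--

l=2, r=10, sum=58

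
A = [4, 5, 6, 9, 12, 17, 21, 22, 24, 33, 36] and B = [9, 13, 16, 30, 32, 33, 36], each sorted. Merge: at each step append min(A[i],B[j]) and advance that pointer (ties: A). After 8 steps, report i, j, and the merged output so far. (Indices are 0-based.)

i=5, j=3, merged so far=[4, 5, 6, 9, 9, 12, 13, 16]

i=0 j=0: A[i]=4<=B[j]=9 take 4, i++
i=1 j=0: A[i]=5<=B[j]=9 take 5, i++
i=2 j=0: A[i]=6<=B[j]=9 take 6, i++
i=3 j=0: A[i]=9<=B[j]=9 take 9, i++
i=4 j=0: A[i]=12>B[j]=9 take 9, j++
i=4 j=1: A[i]=12<=B[j]=13 take 12, i++
i=5 j=1: A[i]=17>B[j]=13 take 13, j++
i=5 j=2: A[i]=17>B[j]=16 take 16, j++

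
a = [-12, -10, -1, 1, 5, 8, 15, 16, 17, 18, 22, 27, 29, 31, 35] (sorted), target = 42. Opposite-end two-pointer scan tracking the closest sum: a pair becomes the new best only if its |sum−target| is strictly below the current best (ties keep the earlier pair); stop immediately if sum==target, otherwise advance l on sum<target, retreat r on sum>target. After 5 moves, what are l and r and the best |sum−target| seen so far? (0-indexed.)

[0,14] -12+35=23 d=19 * → l++
[1,14] -10+35=25 d=17 * → l++
[2,14] -1+35=34 d=8 * → l++
[3,14] 1+35=36 d=6 * → l++
[4,14] 5+35=40 d=2 * → l++

l=5, r=14, best |Δ|=2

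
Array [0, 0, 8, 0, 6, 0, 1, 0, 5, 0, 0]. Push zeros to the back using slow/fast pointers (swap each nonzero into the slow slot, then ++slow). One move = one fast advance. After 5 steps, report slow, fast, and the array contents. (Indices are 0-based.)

slow=0 fast=0: a[fast]=0, fast++
slow=0 fast=1: a[fast]=0, fast++
slow=0 fast=2: a[fast]=8≠0 swap→a[0]=8, slow++,fast++
slow=1 fast=3: a[fast]=0, fast++
slow=1 fast=4: a[fast]=6≠0 swap→a[1]=6, slow++,fast++

slow=2, fast=5, a=[8, 6, 0, 0, 0, 0, 1, 0, 5, 0, 0]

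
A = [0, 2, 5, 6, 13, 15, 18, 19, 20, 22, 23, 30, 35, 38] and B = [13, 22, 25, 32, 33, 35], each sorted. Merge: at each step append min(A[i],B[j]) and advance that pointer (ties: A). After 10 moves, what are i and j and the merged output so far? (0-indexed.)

i=0 j=0: A[i]=0<=B[j]=13 take 0, i++
i=1 j=0: A[i]=2<=B[j]=13 take 2, i++
i=2 j=0: A[i]=5<=B[j]=13 take 5, i++
i=3 j=0: A[i]=6<=B[j]=13 take 6, i++
i=4 j=0: A[i]=13<=B[j]=13 take 13, i++
i=5 j=0: A[i]=15>B[j]=13 take 13, j++
i=5 j=1: A[i]=15<=B[j]=22 take 15, i++
i=6 j=1: A[i]=18<=B[j]=22 take 18, i++
i=7 j=1: A[i]=19<=B[j]=22 take 19, i++
i=8 j=1: A[i]=20<=B[j]=22 take 20, i++

i=9, j=1, merged so far=[0, 2, 5, 6, 13, 13, 15, 18, 19, 20]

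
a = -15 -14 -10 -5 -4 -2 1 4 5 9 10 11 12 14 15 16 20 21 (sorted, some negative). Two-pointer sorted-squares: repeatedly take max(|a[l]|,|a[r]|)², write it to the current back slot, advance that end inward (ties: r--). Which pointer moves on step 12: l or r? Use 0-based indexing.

r

[0,17] |-15|<=|21| out[17]=441 → r--
[0,16] |-15|<=|20| out[16]=400 → r--
[0,15] |-15|<=|16| out[15]=256 → r--
[0,14] |-15|<=|15| out[14]=225 → r--
[0,13] |-15|>|14| out[13]=225 → l++
[1,13] |-14|<=|14| out[12]=196 → r--
[1,12] |-14|>|12| out[11]=196 → l++
[2,12] |-10|<=|12| out[10]=144 → r--
[2,11] |-10|<=|11| out[9]=121 → r--
[2,10] |-10|<=|10| out[8]=100 → r--
[2,9] |-10|>|9| out[7]=100 → l++
[3,9] |-5|<=|9| out[6]=81 → r--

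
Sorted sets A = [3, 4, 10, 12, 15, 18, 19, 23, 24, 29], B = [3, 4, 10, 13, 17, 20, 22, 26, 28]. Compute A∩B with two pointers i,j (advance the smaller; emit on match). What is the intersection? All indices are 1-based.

intersection = [3, 4, 10]

i=1 j=1: 3==3 emit, i++,j++
i=2 j=2: 4==4 emit, i++,j++
i=3 j=3: 10==10 emit, i++,j++
i=4 j=4: 12<13, i++
i=5 j=4: 15>13, j++
i=5 j=5: 15<17, i++
i=6 j=5: 18>17, j++
i=6 j=6: 18<20, i++
i=7 j=6: 19<20, i++
i=8 j=6: 23>20, j++
i=8 j=7: 23>22, j++
i=8 j=8: 23<26, i++
i=9 j=8: 24<26, i++
i=10 j=8: 29>26, j++
i=10 j=9: 29>28, j++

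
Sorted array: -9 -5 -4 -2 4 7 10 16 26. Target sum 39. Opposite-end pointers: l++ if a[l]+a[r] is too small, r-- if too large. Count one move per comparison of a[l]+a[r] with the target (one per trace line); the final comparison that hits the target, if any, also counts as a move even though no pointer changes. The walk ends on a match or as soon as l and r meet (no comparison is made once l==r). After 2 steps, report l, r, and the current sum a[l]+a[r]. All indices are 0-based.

l=2, r=8, sum=22

[0,8] -9+26=17 <39 → l++
[1,8] -5+26=21 <39 → l++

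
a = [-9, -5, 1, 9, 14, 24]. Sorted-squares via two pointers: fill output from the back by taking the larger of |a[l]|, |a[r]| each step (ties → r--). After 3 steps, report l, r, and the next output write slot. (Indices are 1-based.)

l=1, r=3, next write slot=3

[1,6] |-9|<=|24| out[6]=576 → r--
[1,5] |-9|<=|14| out[5]=196 → r--
[1,4] |-9|<=|9| out[4]=81 → r--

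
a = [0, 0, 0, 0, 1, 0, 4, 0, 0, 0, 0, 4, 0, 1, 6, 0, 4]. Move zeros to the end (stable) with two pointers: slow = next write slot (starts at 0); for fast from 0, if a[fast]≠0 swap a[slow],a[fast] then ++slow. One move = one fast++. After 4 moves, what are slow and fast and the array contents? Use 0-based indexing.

(s=0,f=0) a[fast]=0 → fast++
(s=0,f=1) a[fast]=0 → fast++
(s=0,f=2) a[fast]=0 → fast++
(s=0,f=3) a[fast]=0 → fast++

slow=0, fast=4, a=[0, 0, 0, 0, 1, 0, 4, 0, 0, 0, 0, 4, 0, 1, 6, 0, 4]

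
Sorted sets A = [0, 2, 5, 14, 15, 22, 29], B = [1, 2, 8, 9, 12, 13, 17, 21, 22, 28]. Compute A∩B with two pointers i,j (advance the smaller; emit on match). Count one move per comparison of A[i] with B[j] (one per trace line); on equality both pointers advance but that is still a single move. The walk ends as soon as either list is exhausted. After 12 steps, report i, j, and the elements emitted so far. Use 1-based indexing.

[i=1,j=1] 0<1 → i++
[i=2,j=1] 2>1 → j++
[i=2,j=2] 2==2 emit → i++,j++
[i=3,j=3] 5<8 → i++
[i=4,j=3] 14>8 → j++
[i=4,j=4] 14>9 → j++
[i=4,j=5] 14>12 → j++
[i=4,j=6] 14>13 → j++
[i=4,j=7] 14<17 → i++
[i=5,j=7] 15<17 → i++
[i=6,j=7] 22>17 → j++
[i=6,j=8] 22>21 → j++

i=6, j=9, emitted=[2]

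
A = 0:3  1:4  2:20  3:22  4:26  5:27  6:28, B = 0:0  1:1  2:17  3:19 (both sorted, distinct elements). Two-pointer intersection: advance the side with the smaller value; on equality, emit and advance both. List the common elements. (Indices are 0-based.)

intersection = []

[i=0,j=0] 3>0 → j++
[i=0,j=1] 3>1 → j++
[i=0,j=2] 3<17 → i++
[i=1,j=2] 4<17 → i++
[i=2,j=2] 20>17 → j++
[i=2,j=3] 20>19 → j++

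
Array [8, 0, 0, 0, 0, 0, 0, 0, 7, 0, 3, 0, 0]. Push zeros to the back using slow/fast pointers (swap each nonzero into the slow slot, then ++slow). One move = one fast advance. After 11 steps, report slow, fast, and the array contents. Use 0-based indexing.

(s=0,f=0) a[fast]=8≠0 swap→a[0]=8 → slow++,fast++
(s=1,f=1) a[fast]=0 → fast++
(s=1,f=2) a[fast]=0 → fast++
(s=1,f=3) a[fast]=0 → fast++
(s=1,f=4) a[fast]=0 → fast++
(s=1,f=5) a[fast]=0 → fast++
(s=1,f=6) a[fast]=0 → fast++
(s=1,f=7) a[fast]=0 → fast++
(s=1,f=8) a[fast]=7≠0 swap→a[1]=7 → slow++,fast++
(s=2,f=9) a[fast]=0 → fast++
(s=2,f=10) a[fast]=3≠0 swap→a[2]=3 → slow++,fast++

slow=3, fast=11, a=[8, 7, 3, 0, 0, 0, 0, 0, 0, 0, 0, 0, 0]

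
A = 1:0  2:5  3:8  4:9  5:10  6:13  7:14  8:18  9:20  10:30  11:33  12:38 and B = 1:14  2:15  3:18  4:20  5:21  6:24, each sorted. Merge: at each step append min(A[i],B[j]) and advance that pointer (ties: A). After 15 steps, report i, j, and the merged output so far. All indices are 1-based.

i=10, j=7, merged so far=[0, 5, 8, 9, 10, 13, 14, 14, 15, 18, 18, 20, 20, 21, 24]

i=1 j=1: A[i]=0<=B[j]=14 take 0, i++
i=2 j=1: A[i]=5<=B[j]=14 take 5, i++
i=3 j=1: A[i]=8<=B[j]=14 take 8, i++
i=4 j=1: A[i]=9<=B[j]=14 take 9, i++
i=5 j=1: A[i]=10<=B[j]=14 take 10, i++
i=6 j=1: A[i]=13<=B[j]=14 take 13, i++
i=7 j=1: A[i]=14<=B[j]=14 take 14, i++
i=8 j=1: A[i]=18>B[j]=14 take 14, j++
i=8 j=2: A[i]=18>B[j]=15 take 15, j++
i=8 j=3: A[i]=18<=B[j]=18 take 18, i++
i=9 j=3: A[i]=20>B[j]=18 take 18, j++
i=9 j=4: A[i]=20<=B[j]=20 take 20, i++
i=10 j=4: A[i]=30>B[j]=20 take 20, j++
i=10 j=5: A[i]=30>B[j]=21 take 21, j++
i=10 j=6: A[i]=30>B[j]=24 take 24, j++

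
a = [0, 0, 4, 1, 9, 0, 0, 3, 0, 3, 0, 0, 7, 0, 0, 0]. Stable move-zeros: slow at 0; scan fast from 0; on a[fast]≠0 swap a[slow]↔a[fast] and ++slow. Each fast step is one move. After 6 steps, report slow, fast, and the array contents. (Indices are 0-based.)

slow=3, fast=6, a=[4, 1, 9, 0, 0, 0, 0, 3, 0, 3, 0, 0, 7, 0, 0, 0]

slow=0 fast=0: a[fast]=0, fast++
slow=0 fast=1: a[fast]=0, fast++
slow=0 fast=2: a[fast]=4≠0 swap→a[0]=4, slow++,fast++
slow=1 fast=3: a[fast]=1≠0 swap→a[1]=1, slow++,fast++
slow=2 fast=4: a[fast]=9≠0 swap→a[2]=9, slow++,fast++
slow=3 fast=5: a[fast]=0, fast++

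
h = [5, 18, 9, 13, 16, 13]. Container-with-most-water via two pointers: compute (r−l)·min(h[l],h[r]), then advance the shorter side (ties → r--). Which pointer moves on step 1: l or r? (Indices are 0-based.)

l=0 r=5: min(5,13)*5=25 best=25 *, l++

l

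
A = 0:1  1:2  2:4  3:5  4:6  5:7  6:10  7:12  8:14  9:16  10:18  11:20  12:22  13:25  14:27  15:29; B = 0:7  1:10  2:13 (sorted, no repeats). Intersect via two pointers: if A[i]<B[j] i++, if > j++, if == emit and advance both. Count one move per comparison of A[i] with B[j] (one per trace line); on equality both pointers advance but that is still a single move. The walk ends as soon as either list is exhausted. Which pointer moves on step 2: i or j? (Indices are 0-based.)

i

i=0 j=0: 1<7, i++
i=1 j=0: 2<7, i++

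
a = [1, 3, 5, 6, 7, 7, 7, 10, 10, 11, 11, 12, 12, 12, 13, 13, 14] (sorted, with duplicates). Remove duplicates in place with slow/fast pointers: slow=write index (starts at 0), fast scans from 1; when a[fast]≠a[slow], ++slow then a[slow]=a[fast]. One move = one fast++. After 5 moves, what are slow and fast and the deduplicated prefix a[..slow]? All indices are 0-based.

slow=4, fast=6, prefix=[1, 3, 5, 6, 7]

slow=0 fast=1: a[fast]=3≠a[slow]=1 write a[1]=3, slow++,fast++
slow=1 fast=2: a[fast]=5≠a[slow]=3 write a[2]=5, slow++,fast++
slow=2 fast=3: a[fast]=6≠a[slow]=5 write a[3]=6, slow++,fast++
slow=3 fast=4: a[fast]=7≠a[slow]=6 write a[4]=7, slow++,fast++
slow=4 fast=5: a[fast]=7=a[slow] dup, fast++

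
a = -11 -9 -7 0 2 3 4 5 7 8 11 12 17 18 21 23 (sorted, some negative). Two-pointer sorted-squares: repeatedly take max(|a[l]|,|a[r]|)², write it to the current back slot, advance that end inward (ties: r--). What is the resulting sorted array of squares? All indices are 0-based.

l=0 r=15: |-11|<=|23| out[15]=529, r--
l=0 r=14: |-11|<=|21| out[14]=441, r--
l=0 r=13: |-11|<=|18| out[13]=324, r--
l=0 r=12: |-11|<=|17| out[12]=289, r--
l=0 r=11: |-11|<=|12| out[11]=144, r--
l=0 r=10: |-11|<=|11| out[10]=121, r--
l=0 r=9: |-11|>|8| out[9]=121, l++
l=1 r=9: |-9|>|8| out[8]=81, l++
l=2 r=9: |-7|<=|8| out[7]=64, r--
l=2 r=8: |-7|<=|7| out[6]=49, r--
l=2 r=7: |-7|>|5| out[5]=49, l++
l=3 r=7: |0|<=|5| out[4]=25, r--
l=3 r=6: |0|<=|4| out[3]=16, r--
l=3 r=5: |0|<=|3| out[2]=9, r--
l=3 r=4: |0|<=|2| out[1]=4, r--
l=3 r=3: |0|<=|0| out[0]=0, r--

[0, 4, 9, 16, 25, 49, 49, 64, 81, 121, 121, 144, 289, 324, 441, 529]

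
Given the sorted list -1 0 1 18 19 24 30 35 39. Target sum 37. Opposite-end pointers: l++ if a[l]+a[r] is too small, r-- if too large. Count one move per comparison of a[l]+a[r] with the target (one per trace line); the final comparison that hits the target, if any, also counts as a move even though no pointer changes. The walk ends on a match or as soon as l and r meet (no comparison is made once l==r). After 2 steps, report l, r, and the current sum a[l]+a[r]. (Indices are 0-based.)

[0,8] -1+39=38 >37 → r--
[0,7] -1+35=34 <37 → l++

l=1, r=7, sum=35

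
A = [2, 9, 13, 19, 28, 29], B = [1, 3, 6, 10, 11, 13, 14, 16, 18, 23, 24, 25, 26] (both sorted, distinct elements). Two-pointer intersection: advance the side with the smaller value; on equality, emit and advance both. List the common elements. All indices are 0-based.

i=0 j=0: 2>1, j++
i=0 j=1: 2<3, i++
i=1 j=1: 9>3, j++
i=1 j=2: 9>6, j++
i=1 j=3: 9<10, i++
i=2 j=3: 13>10, j++
i=2 j=4: 13>11, j++
i=2 j=5: 13==13 emit, i++,j++
i=3 j=6: 19>14, j++
i=3 j=7: 19>16, j++
i=3 j=8: 19>18, j++
i=3 j=9: 19<23, i++
i=4 j=9: 28>23, j++
i=4 j=10: 28>24, j++
i=4 j=11: 28>25, j++
i=4 j=12: 28>26, j++

intersection = [13]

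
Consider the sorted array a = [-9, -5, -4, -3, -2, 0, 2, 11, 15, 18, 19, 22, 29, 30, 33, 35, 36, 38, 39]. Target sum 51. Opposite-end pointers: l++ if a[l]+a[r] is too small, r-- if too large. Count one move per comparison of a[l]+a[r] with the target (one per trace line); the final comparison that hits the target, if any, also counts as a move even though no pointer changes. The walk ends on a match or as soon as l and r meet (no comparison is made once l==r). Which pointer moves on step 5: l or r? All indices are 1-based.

l=1 r=19: -9+39=30 <51, l++
l=2 r=19: -5+39=34 <51, l++
l=3 r=19: -4+39=35 <51, l++
l=4 r=19: -3+39=36 <51, l++
l=5 r=19: -2+39=37 <51, l++

l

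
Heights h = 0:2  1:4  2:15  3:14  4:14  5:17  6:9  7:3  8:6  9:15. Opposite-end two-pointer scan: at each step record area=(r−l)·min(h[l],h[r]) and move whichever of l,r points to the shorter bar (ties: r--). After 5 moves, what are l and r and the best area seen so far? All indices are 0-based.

[0,9] min(2,15)*9=18 best=18 * → l++
[1,9] min(4,15)*8=32 best=32 * → l++
[2,9] min(15,15)*7=105 best=105 * → r--
[2,8] min(15,6)*6=36 best=105 → r--
[2,7] min(15,3)*5=15 best=105 → r--

l=2, r=6, best area=105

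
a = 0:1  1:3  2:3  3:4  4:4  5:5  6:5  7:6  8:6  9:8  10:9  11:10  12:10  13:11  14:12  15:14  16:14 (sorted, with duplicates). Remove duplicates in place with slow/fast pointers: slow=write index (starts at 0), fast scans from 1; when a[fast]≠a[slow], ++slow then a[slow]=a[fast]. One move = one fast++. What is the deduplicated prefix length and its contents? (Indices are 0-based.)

length 11; prefix = [1, 3, 4, 5, 6, 8, 9, 10, 11, 12, 14]

slow=0 fast=1: a[fast]=3≠a[slow]=1 write a[1]=3, slow++,fast++
slow=1 fast=2: a[fast]=3=a[slow] dup, fast++
slow=1 fast=3: a[fast]=4≠a[slow]=3 write a[2]=4, slow++,fast++
slow=2 fast=4: a[fast]=4=a[slow] dup, fast++
slow=2 fast=5: a[fast]=5≠a[slow]=4 write a[3]=5, slow++,fast++
slow=3 fast=6: a[fast]=5=a[slow] dup, fast++
slow=3 fast=7: a[fast]=6≠a[slow]=5 write a[4]=6, slow++,fast++
slow=4 fast=8: a[fast]=6=a[slow] dup, fast++
slow=4 fast=9: a[fast]=8≠a[slow]=6 write a[5]=8, slow++,fast++
slow=5 fast=10: a[fast]=9≠a[slow]=8 write a[6]=9, slow++,fast++
slow=6 fast=11: a[fast]=10≠a[slow]=9 write a[7]=10, slow++,fast++
slow=7 fast=12: a[fast]=10=a[slow] dup, fast++
slow=7 fast=13: a[fast]=11≠a[slow]=10 write a[8]=11, slow++,fast++
slow=8 fast=14: a[fast]=12≠a[slow]=11 write a[9]=12, slow++,fast++
slow=9 fast=15: a[fast]=14≠a[slow]=12 write a[10]=14, slow++,fast++
slow=10 fast=16: a[fast]=14=a[slow] dup, fast++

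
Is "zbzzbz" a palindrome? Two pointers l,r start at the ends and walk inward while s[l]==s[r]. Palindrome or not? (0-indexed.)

l=0 r=5: 'z'=='z', l++,r--
l=1 r=4: 'b'=='b', l++,r--
l=2 r=3: 'z'=='z', l++,r--

palindrome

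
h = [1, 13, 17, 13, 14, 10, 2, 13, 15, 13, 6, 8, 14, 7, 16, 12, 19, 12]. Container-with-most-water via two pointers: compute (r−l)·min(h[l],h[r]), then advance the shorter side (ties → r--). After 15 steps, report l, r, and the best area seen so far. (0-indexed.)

l=0 r=17: min(1,12)*17=17 best=17 *, l++
l=1 r=17: min(13,12)*16=192 best=192 *, r--
l=1 r=16: min(13,19)*15=195 best=195 *, l++
l=2 r=16: min(17,19)*14=238 best=238 *, l++
l=3 r=16: min(13,19)*13=169 best=238, l++
l=4 r=16: min(14,19)*12=168 best=238, l++
l=5 r=16: min(10,19)*11=110 best=238, l++
l=6 r=16: min(2,19)*10=20 best=238, l++
l=7 r=16: min(13,19)*9=117 best=238, l++
l=8 r=16: min(15,19)*8=120 best=238, l++
l=9 r=16: min(13,19)*7=91 best=238, l++
l=10 r=16: min(6,19)*6=36 best=238, l++
l=11 r=16: min(8,19)*5=40 best=238, l++
l=12 r=16: min(14,19)*4=56 best=238, l++
l=13 r=16: min(7,19)*3=21 best=238, l++

l=14, r=16, best area=238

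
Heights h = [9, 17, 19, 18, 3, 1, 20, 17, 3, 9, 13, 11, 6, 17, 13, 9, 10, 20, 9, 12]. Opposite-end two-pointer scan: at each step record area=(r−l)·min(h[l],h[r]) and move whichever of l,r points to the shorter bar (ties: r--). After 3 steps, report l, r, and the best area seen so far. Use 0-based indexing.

l=1, r=17, best area=216

l=0 r=19: min(9,12)*19=171 best=171 *, l++
l=1 r=19: min(17,12)*18=216 best=216 *, r--
l=1 r=18: min(17,9)*17=153 best=216, r--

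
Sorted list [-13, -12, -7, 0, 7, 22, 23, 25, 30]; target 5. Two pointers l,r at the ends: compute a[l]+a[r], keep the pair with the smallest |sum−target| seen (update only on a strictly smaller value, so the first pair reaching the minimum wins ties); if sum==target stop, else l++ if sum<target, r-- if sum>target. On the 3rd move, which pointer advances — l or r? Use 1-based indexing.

r

[1,9] -13+30=17 d=12 * → r--
[1,8] -13+25=12 d=7 * → r--
[1,7] -13+23=10 d=5 * → r--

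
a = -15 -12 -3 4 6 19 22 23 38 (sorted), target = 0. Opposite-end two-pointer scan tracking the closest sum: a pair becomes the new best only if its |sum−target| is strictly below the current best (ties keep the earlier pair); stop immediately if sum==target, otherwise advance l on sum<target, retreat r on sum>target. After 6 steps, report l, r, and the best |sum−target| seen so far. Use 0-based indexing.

[0,8] -15+38=23 d=23 * → r--
[0,7] -15+23=8 d=8 * → r--
[0,6] -15+22=7 d=7 * → r--
[0,5] -15+19=4 d=4 * → r--
[0,4] -15+6=-9 d=9 → l++
[1,4] -12+6=-6 d=6 → l++

l=2, r=4, best |Δ|=4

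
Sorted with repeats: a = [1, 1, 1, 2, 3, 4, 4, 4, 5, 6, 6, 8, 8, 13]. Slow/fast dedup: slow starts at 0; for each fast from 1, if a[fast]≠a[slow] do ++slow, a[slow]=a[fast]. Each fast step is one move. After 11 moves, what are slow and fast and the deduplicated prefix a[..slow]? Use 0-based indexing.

slow=6, fast=12, prefix=[1, 2, 3, 4, 5, 6, 8]

(s=0,f=1) a[fast]=1=a[slow] dup → fast++
(s=0,f=2) a[fast]=1=a[slow] dup → fast++
(s=0,f=3) a[fast]=2≠a[slow]=1 write a[1]=2 → slow++,fast++
(s=1,f=4) a[fast]=3≠a[slow]=2 write a[2]=3 → slow++,fast++
(s=2,f=5) a[fast]=4≠a[slow]=3 write a[3]=4 → slow++,fast++
(s=3,f=6) a[fast]=4=a[slow] dup → fast++
(s=3,f=7) a[fast]=4=a[slow] dup → fast++
(s=3,f=8) a[fast]=5≠a[slow]=4 write a[4]=5 → slow++,fast++
(s=4,f=9) a[fast]=6≠a[slow]=5 write a[5]=6 → slow++,fast++
(s=5,f=10) a[fast]=6=a[slow] dup → fast++
(s=5,f=11) a[fast]=8≠a[slow]=6 write a[6]=8 → slow++,fast++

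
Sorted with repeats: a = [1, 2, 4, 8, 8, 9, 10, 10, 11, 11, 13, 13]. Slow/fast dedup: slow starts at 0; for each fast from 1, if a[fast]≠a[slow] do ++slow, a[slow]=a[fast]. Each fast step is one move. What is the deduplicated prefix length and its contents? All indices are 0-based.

length 8; prefix = [1, 2, 4, 8, 9, 10, 11, 13]

slow=0 fast=1: a[fast]=2≠a[slow]=1 write a[1]=2, slow++,fast++
slow=1 fast=2: a[fast]=4≠a[slow]=2 write a[2]=4, slow++,fast++
slow=2 fast=3: a[fast]=8≠a[slow]=4 write a[3]=8, slow++,fast++
slow=3 fast=4: a[fast]=8=a[slow] dup, fast++
slow=3 fast=5: a[fast]=9≠a[slow]=8 write a[4]=9, slow++,fast++
slow=4 fast=6: a[fast]=10≠a[slow]=9 write a[5]=10, slow++,fast++
slow=5 fast=7: a[fast]=10=a[slow] dup, fast++
slow=5 fast=8: a[fast]=11≠a[slow]=10 write a[6]=11, slow++,fast++
slow=6 fast=9: a[fast]=11=a[slow] dup, fast++
slow=6 fast=10: a[fast]=13≠a[slow]=11 write a[7]=13, slow++,fast++
slow=7 fast=11: a[fast]=13=a[slow] dup, fast++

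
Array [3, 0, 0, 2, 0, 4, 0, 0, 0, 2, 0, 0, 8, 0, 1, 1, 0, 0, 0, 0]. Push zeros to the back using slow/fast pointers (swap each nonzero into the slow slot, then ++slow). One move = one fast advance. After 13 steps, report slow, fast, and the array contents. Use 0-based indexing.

slow=0 fast=0: a[fast]=3≠0 swap→a[0]=3, slow++,fast++
slow=1 fast=1: a[fast]=0, fast++
slow=1 fast=2: a[fast]=0, fast++
slow=1 fast=3: a[fast]=2≠0 swap→a[1]=2, slow++,fast++
slow=2 fast=4: a[fast]=0, fast++
slow=2 fast=5: a[fast]=4≠0 swap→a[2]=4, slow++,fast++
slow=3 fast=6: a[fast]=0, fast++
slow=3 fast=7: a[fast]=0, fast++
slow=3 fast=8: a[fast]=0, fast++
slow=3 fast=9: a[fast]=2≠0 swap→a[3]=2, slow++,fast++
slow=4 fast=10: a[fast]=0, fast++
slow=4 fast=11: a[fast]=0, fast++
slow=4 fast=12: a[fast]=8≠0 swap→a[4]=8, slow++,fast++

slow=5, fast=13, a=[3, 2, 4, 2, 8, 0, 0, 0, 0, 0, 0, 0, 0, 0, 1, 1, 0, 0, 0, 0]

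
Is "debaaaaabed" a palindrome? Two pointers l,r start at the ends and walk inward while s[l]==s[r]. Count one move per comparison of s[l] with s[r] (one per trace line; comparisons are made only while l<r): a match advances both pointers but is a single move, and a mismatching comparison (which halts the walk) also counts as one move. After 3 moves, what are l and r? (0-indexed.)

l=3, r=7

l=0 r=10: 'd'=='d', l++,r--
l=1 r=9: 'e'=='e', l++,r--
l=2 r=8: 'b'=='b', l++,r--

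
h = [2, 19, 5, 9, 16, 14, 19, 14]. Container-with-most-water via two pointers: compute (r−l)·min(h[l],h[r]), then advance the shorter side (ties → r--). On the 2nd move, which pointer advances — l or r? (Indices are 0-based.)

r

l=0 r=7: min(2,14)*7=14 best=14 *, l++
l=1 r=7: min(19,14)*6=84 best=84 *, r--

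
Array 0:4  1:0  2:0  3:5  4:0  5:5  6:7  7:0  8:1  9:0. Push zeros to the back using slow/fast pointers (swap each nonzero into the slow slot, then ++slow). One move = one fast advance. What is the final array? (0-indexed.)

(s=0,f=0) a[fast]=4≠0 swap→a[0]=4 → slow++,fast++
(s=1,f=1) a[fast]=0 → fast++
(s=1,f=2) a[fast]=0 → fast++
(s=1,f=3) a[fast]=5≠0 swap→a[1]=5 → slow++,fast++
(s=2,f=4) a[fast]=0 → fast++
(s=2,f=5) a[fast]=5≠0 swap→a[2]=5 → slow++,fast++
(s=3,f=6) a[fast]=7≠0 swap→a[3]=7 → slow++,fast++
(s=4,f=7) a[fast]=0 → fast++
(s=4,f=8) a[fast]=1≠0 swap→a[4]=1 → slow++,fast++
(s=5,f=9) a[fast]=0 → fast++

[4, 5, 5, 7, 1, 0, 0, 0, 0, 0]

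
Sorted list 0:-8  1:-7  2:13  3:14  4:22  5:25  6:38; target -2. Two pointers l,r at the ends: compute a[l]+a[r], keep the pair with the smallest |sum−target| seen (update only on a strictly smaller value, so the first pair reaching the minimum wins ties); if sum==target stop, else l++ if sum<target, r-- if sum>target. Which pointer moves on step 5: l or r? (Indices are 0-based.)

r

l=0 r=6: -8+38=30 d=32 *, r--
l=0 r=5: -8+25=17 d=19 *, r--
l=0 r=4: -8+22=14 d=16 *, r--
l=0 r=3: -8+14=6 d=8 *, r--
l=0 r=2: -8+13=5 d=7 *, r--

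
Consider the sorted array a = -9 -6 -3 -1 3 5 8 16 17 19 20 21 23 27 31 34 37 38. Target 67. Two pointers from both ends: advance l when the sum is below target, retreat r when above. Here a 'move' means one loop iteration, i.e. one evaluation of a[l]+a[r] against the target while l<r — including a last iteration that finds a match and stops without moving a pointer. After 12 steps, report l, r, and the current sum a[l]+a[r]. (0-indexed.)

l=12, r=17, sum=61

[0,17] -9+38=29 <67 → l++
[1,17] -6+38=32 <67 → l++
[2,17] -3+38=35 <67 → l++
[3,17] -1+38=37 <67 → l++
[4,17] 3+38=41 <67 → l++
[5,17] 5+38=43 <67 → l++
[6,17] 8+38=46 <67 → l++
[7,17] 16+38=54 <67 → l++
[8,17] 17+38=55 <67 → l++
[9,17] 19+38=57 <67 → l++
[10,17] 20+38=58 <67 → l++
[11,17] 21+38=59 <67 → l++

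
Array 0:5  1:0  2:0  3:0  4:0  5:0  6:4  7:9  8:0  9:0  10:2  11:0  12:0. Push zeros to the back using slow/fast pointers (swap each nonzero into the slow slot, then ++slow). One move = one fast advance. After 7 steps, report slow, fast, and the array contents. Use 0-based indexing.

(s=0,f=0) a[fast]=5≠0 swap→a[0]=5 → slow++,fast++
(s=1,f=1) a[fast]=0 → fast++
(s=1,f=2) a[fast]=0 → fast++
(s=1,f=3) a[fast]=0 → fast++
(s=1,f=4) a[fast]=0 → fast++
(s=1,f=5) a[fast]=0 → fast++
(s=1,f=6) a[fast]=4≠0 swap→a[1]=4 → slow++,fast++

slow=2, fast=7, a=[5, 4, 0, 0, 0, 0, 0, 9, 0, 0, 2, 0, 0]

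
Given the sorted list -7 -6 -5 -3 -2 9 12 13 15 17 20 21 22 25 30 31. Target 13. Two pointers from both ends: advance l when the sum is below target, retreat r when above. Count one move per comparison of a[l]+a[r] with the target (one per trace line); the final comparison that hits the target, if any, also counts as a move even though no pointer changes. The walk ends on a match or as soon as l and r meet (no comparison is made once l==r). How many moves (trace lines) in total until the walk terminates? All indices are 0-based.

[0,15] -7+31=24 >13 → r--
[0,14] -7+30=23 >13 → r--
[0,13] -7+25=18 >13 → r--
[0,12] -7+22=15 >13 → r--
[0,11] -7+21=14 >13 → r--
[0,10] -7+20=13 → found

6 moves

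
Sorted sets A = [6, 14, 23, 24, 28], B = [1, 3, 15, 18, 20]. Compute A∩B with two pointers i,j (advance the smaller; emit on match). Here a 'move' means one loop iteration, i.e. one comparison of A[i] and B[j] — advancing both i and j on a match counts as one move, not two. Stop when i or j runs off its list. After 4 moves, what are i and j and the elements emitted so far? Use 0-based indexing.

i=2, j=2, emitted=[]

i=0 j=0: 6>1, j++
i=0 j=1: 6>3, j++
i=0 j=2: 6<15, i++
i=1 j=2: 14<15, i++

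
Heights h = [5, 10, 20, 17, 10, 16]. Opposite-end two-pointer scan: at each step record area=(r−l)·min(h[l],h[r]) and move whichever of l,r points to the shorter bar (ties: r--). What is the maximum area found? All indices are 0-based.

max area = 48

[0,5] min(5,16)*5=25 best=25 * → l++
[1,5] min(10,16)*4=40 best=40 * → l++
[2,5] min(20,16)*3=48 best=48 * → r--
[2,4] min(20,10)*2=20 best=48 → r--
[2,3] min(20,17)*1=17 best=48 → r--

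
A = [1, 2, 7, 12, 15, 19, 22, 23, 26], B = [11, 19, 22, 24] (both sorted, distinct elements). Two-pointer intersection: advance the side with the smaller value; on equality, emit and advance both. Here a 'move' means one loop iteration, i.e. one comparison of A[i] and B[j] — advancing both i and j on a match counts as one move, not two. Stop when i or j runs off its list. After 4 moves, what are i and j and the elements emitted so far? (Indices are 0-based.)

i=3, j=1, emitted=[]

[i=0,j=0] 1<11 → i++
[i=1,j=0] 2<11 → i++
[i=2,j=0] 7<11 → i++
[i=3,j=0] 12>11 → j++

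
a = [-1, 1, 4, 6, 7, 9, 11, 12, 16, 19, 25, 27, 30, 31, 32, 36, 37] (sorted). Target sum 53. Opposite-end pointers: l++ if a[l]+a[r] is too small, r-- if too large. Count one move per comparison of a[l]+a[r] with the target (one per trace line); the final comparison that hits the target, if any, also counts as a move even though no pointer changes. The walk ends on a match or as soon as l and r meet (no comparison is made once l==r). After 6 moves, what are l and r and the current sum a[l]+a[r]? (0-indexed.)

l=0 r=16: -1+37=36 <53, l++
l=1 r=16: 1+37=38 <53, l++
l=2 r=16: 4+37=41 <53, l++
l=3 r=16: 6+37=43 <53, l++
l=4 r=16: 7+37=44 <53, l++
l=5 r=16: 9+37=46 <53, l++

l=6, r=16, sum=48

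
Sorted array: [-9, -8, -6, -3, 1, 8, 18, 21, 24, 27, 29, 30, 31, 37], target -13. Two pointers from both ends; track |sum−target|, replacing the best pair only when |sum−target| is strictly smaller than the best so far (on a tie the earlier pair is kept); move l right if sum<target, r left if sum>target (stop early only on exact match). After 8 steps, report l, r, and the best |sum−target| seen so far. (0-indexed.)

l=0, r=5, best |Δ|=22

l=0 r=13: -9+37=28 d=41 *, r--
l=0 r=12: -9+31=22 d=35 *, r--
l=0 r=11: -9+30=21 d=34 *, r--
l=0 r=10: -9+29=20 d=33 *, r--
l=0 r=9: -9+27=18 d=31 *, r--
l=0 r=8: -9+24=15 d=28 *, r--
l=0 r=7: -9+21=12 d=25 *, r--
l=0 r=6: -9+18=9 d=22 *, r--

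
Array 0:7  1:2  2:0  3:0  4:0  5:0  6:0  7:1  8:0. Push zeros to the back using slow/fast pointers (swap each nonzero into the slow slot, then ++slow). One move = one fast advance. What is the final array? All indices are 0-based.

[7, 2, 1, 0, 0, 0, 0, 0, 0]

(s=0,f=0) a[fast]=7≠0 swap→a[0]=7 → slow++,fast++
(s=1,f=1) a[fast]=2≠0 swap→a[1]=2 → slow++,fast++
(s=2,f=2) a[fast]=0 → fast++
(s=2,f=3) a[fast]=0 → fast++
(s=2,f=4) a[fast]=0 → fast++
(s=2,f=5) a[fast]=0 → fast++
(s=2,f=6) a[fast]=0 → fast++
(s=2,f=7) a[fast]=1≠0 swap→a[2]=1 → slow++,fast++
(s=3,f=8) a[fast]=0 → fast++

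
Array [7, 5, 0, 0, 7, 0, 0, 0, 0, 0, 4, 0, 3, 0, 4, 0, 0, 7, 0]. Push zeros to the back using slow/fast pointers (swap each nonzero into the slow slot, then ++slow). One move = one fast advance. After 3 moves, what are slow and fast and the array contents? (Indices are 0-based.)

slow=2, fast=3, a=[7, 5, 0, 0, 7, 0, 0, 0, 0, 0, 4, 0, 3, 0, 4, 0, 0, 7, 0]

(s=0,f=0) a[fast]=7≠0 swap→a[0]=7 → slow++,fast++
(s=1,f=1) a[fast]=5≠0 swap→a[1]=5 → slow++,fast++
(s=2,f=2) a[fast]=0 → fast++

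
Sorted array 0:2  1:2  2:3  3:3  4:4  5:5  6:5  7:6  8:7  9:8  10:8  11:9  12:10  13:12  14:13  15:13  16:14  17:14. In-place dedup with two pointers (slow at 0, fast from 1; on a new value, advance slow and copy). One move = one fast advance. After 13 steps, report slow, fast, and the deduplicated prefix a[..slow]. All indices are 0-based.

slow=9, fast=14, prefix=[2, 3, 4, 5, 6, 7, 8, 9, 10, 12]

slow=0 fast=1: a[fast]=2=a[slow] dup, fast++
slow=0 fast=2: a[fast]=3≠a[slow]=2 write a[1]=3, slow++,fast++
slow=1 fast=3: a[fast]=3=a[slow] dup, fast++
slow=1 fast=4: a[fast]=4≠a[slow]=3 write a[2]=4, slow++,fast++
slow=2 fast=5: a[fast]=5≠a[slow]=4 write a[3]=5, slow++,fast++
slow=3 fast=6: a[fast]=5=a[slow] dup, fast++
slow=3 fast=7: a[fast]=6≠a[slow]=5 write a[4]=6, slow++,fast++
slow=4 fast=8: a[fast]=7≠a[slow]=6 write a[5]=7, slow++,fast++
slow=5 fast=9: a[fast]=8≠a[slow]=7 write a[6]=8, slow++,fast++
slow=6 fast=10: a[fast]=8=a[slow] dup, fast++
slow=6 fast=11: a[fast]=9≠a[slow]=8 write a[7]=9, slow++,fast++
slow=7 fast=12: a[fast]=10≠a[slow]=9 write a[8]=10, slow++,fast++
slow=8 fast=13: a[fast]=12≠a[slow]=10 write a[9]=12, slow++,fast++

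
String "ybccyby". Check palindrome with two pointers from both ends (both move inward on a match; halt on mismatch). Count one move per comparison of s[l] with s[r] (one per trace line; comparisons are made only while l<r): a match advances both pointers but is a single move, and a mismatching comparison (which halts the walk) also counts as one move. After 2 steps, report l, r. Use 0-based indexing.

l=0 r=6: 'y'=='y', l++,r--
l=1 r=5: 'b'=='b', l++,r--

l=2, r=4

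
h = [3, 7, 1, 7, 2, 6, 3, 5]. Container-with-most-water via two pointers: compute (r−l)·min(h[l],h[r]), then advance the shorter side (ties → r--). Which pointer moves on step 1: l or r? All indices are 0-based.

l

[0,7] min(3,5)*7=21 best=21 * → l++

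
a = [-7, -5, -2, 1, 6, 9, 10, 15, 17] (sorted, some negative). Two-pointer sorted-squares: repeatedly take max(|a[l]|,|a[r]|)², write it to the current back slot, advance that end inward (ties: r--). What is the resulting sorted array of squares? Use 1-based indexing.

[1, 4, 25, 36, 49, 81, 100, 225, 289]

l=1 r=9: |-7|<=|17| out[9]=289, r--
l=1 r=8: |-7|<=|15| out[8]=225, r--
l=1 r=7: |-7|<=|10| out[7]=100, r--
l=1 r=6: |-7|<=|9| out[6]=81, r--
l=1 r=5: |-7|>|6| out[5]=49, l++
l=2 r=5: |-5|<=|6| out[4]=36, r--
l=2 r=4: |-5|>|1| out[3]=25, l++
l=3 r=4: |-2|>|1| out[2]=4, l++
l=4 r=4: |1|<=|1| out[1]=1, r--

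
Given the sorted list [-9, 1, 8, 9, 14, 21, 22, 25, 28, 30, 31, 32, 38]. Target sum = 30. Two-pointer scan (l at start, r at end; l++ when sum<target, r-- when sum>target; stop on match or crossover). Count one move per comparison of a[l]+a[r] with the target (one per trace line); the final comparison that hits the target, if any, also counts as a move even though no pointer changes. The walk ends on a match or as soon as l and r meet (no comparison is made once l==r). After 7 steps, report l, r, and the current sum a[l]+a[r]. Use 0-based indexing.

l=2, r=7, sum=33

l=0 r=12: -9+38=29 <30, l++
l=1 r=12: 1+38=39 >30, r--
l=1 r=11: 1+32=33 >30, r--
l=1 r=10: 1+31=32 >30, r--
l=1 r=9: 1+30=31 >30, r--
l=1 r=8: 1+28=29 <30, l++
l=2 r=8: 8+28=36 >30, r--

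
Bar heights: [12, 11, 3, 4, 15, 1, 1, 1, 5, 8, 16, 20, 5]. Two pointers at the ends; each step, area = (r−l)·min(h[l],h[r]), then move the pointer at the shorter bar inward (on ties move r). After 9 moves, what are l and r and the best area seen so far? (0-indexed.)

l=0 r=12: min(12,5)*12=60 best=60 *, r--
l=0 r=11: min(12,20)*11=132 best=132 *, l++
l=1 r=11: min(11,20)*10=110 best=132, l++
l=2 r=11: min(3,20)*9=27 best=132, l++
l=3 r=11: min(4,20)*8=32 best=132, l++
l=4 r=11: min(15,20)*7=105 best=132, l++
l=5 r=11: min(1,20)*6=6 best=132, l++
l=6 r=11: min(1,20)*5=5 best=132, l++
l=7 r=11: min(1,20)*4=4 best=132, l++

l=8, r=11, best area=132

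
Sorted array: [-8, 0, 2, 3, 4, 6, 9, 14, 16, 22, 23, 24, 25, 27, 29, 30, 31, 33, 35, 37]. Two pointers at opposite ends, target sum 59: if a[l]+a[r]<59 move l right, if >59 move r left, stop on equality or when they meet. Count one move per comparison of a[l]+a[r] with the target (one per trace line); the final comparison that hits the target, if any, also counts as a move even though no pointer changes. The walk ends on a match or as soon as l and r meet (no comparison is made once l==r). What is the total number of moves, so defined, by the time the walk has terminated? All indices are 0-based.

10 moves

[0,19] -8+37=29 <59 → l++
[1,19] 0+37=37 <59 → l++
[2,19] 2+37=39 <59 → l++
[3,19] 3+37=40 <59 → l++
[4,19] 4+37=41 <59 → l++
[5,19] 6+37=43 <59 → l++
[6,19] 9+37=46 <59 → l++
[7,19] 14+37=51 <59 → l++
[8,19] 16+37=53 <59 → l++
[9,19] 22+37=59 → found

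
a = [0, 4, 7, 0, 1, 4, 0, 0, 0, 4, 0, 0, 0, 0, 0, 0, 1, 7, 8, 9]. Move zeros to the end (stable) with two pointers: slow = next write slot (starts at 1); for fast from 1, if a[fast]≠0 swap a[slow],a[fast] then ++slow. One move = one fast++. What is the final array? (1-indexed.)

[4, 7, 1, 4, 4, 1, 7, 8, 9, 0, 0, 0, 0, 0, 0, 0, 0, 0, 0, 0]

slow=1 fast=1: a[fast]=0, fast++
slow=1 fast=2: a[fast]=4≠0 swap→a[1]=4, slow++,fast++
slow=2 fast=3: a[fast]=7≠0 swap→a[2]=7, slow++,fast++
slow=3 fast=4: a[fast]=0, fast++
slow=3 fast=5: a[fast]=1≠0 swap→a[3]=1, slow++,fast++
slow=4 fast=6: a[fast]=4≠0 swap→a[4]=4, slow++,fast++
slow=5 fast=7: a[fast]=0, fast++
slow=5 fast=8: a[fast]=0, fast++
slow=5 fast=9: a[fast]=0, fast++
slow=5 fast=10: a[fast]=4≠0 swap→a[5]=4, slow++,fast++
slow=6 fast=11: a[fast]=0, fast++
slow=6 fast=12: a[fast]=0, fast++
slow=6 fast=13: a[fast]=0, fast++
slow=6 fast=14: a[fast]=0, fast++
slow=6 fast=15: a[fast]=0, fast++
slow=6 fast=16: a[fast]=0, fast++
slow=6 fast=17: a[fast]=1≠0 swap→a[6]=1, slow++,fast++
slow=7 fast=18: a[fast]=7≠0 swap→a[7]=7, slow++,fast++
slow=8 fast=19: a[fast]=8≠0 swap→a[8]=8, slow++,fast++
slow=9 fast=20: a[fast]=9≠0 swap→a[9]=9, slow++,fast++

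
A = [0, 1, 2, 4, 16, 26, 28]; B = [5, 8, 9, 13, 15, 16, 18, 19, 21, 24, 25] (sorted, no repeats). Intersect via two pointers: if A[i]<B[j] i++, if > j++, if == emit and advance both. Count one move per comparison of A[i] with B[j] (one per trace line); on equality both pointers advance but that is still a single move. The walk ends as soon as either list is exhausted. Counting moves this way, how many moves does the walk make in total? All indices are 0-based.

15 moves

[i=0,j=0] 0<5 → i++
[i=1,j=0] 1<5 → i++
[i=2,j=0] 2<5 → i++
[i=3,j=0] 4<5 → i++
[i=4,j=0] 16>5 → j++
[i=4,j=1] 16>8 → j++
[i=4,j=2] 16>9 → j++
[i=4,j=3] 16>13 → j++
[i=4,j=4] 16>15 → j++
[i=4,j=5] 16==16 emit → i++,j++
[i=5,j=6] 26>18 → j++
[i=5,j=7] 26>19 → j++
[i=5,j=8] 26>21 → j++
[i=5,j=9] 26>24 → j++
[i=5,j=10] 26>25 → j++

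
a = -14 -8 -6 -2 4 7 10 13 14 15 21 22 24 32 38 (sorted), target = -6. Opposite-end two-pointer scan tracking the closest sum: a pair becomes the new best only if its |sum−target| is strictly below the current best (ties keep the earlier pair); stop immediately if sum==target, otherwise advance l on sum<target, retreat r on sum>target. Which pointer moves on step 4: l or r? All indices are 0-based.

r

[0,14] -14+38=24 d=30 * → r--
[0,13] -14+32=18 d=24 * → r--
[0,12] -14+24=10 d=16 * → r--
[0,11] -14+22=8 d=14 * → r--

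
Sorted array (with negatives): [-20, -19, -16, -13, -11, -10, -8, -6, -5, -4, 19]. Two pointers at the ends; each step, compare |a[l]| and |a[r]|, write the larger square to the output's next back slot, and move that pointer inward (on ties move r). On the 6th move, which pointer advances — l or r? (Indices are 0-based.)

l

l=0 r=10: |-20|>|19| out[10]=400, l++
l=1 r=10: |-19|<=|19| out[9]=361, r--
l=1 r=9: |-19|>|-4| out[8]=361, l++
l=2 r=9: |-16|>|-4| out[7]=256, l++
l=3 r=9: |-13|>|-4| out[6]=169, l++
l=4 r=9: |-11|>|-4| out[5]=121, l++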